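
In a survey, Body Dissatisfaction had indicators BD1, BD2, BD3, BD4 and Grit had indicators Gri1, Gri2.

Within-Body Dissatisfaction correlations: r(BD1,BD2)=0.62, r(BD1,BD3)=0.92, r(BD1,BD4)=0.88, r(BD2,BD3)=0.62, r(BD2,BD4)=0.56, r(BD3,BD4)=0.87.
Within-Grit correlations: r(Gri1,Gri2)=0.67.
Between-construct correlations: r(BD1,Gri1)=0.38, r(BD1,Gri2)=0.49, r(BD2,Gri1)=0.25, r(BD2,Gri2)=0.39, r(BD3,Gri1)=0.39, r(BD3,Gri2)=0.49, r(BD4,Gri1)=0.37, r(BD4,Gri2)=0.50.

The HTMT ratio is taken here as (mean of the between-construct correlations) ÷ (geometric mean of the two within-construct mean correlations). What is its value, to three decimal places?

0.577

Between-construct mean = 3.26/8 = 0.4075.
Mean within-BD = 4.47/6 = 0.7450; mean within-Gri = 0.67/1 = 0.6700.
Geometric mean = √(0.7450 × 0.6700) = 0.7065.
HTMT = 0.4075 / 0.7065 = 0.577.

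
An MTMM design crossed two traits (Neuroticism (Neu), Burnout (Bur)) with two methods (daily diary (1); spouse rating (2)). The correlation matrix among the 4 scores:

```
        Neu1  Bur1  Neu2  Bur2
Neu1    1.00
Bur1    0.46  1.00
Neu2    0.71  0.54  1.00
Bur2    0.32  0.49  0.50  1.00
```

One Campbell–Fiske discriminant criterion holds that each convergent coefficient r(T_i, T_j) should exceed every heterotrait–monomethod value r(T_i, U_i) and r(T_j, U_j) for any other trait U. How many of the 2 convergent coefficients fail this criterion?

1

Checking each validity diagonal entry against its comparison values:
Neu (methods 1·2): 0.71 vs {0.46, 0.50} → pass.
Bur (methods 1·2): 0.49 vs {0.46, 0.50} → fail.
1 of 2 fail.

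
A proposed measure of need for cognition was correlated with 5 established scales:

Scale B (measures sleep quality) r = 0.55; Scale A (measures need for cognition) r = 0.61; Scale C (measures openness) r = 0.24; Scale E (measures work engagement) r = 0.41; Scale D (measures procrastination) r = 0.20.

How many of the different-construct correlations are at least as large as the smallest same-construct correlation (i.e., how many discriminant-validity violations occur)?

0

Convergent (same construct = need for cognition): Scale A.
Smallest convergent = 0.61. Discriminant values: 0.55, 0.24, 0.41, 0.20; count ≥ 0.61 → 0.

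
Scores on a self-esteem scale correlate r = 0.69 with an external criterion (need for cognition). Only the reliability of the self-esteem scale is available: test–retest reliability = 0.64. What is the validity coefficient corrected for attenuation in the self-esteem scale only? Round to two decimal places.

Single correction: r_c = r_obs / √r_xx = 0.69 / √0.64 = 0.69 / 0.8000 ≈ 0.86.

0.86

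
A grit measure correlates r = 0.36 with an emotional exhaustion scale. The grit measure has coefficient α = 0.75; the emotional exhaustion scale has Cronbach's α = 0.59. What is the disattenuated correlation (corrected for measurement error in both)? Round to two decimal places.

0.54

r_true = r_obs / √(r_xx · r_yy) = 0.36 / √(0.75 × 0.59) = 0.36 / √0.4425 = 0.36 / 0.6652 ≈ 0.54.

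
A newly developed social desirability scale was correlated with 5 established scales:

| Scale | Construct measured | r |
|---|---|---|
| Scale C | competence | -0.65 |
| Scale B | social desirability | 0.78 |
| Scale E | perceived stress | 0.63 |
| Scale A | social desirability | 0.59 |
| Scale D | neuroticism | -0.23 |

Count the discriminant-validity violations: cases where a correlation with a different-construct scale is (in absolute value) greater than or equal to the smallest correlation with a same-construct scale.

Convergent (same construct = social desirability): Scale B, Scale A.
Smallest convergent = 0.59. Discriminant |r|: 0.65, 0.63, 0.23; count ≥ 0.59 → 2.

2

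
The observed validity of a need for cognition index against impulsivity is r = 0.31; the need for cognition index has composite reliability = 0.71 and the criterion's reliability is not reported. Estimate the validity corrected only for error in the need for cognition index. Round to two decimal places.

Single correction: r_c = r_obs / √r_xx = 0.31 / √0.71 = 0.31 / 0.8426 ≈ 0.37.

0.37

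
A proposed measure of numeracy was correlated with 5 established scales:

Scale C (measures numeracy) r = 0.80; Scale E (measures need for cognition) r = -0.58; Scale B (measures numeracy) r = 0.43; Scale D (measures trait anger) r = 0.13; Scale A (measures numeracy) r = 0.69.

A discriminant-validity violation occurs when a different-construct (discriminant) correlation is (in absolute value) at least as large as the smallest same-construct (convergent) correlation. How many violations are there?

Convergent (same construct = numeracy): Scale C, Scale B, Scale A.
Smallest convergent = 0.43. Discriminant |r|: 0.58, 0.13; count ≥ 0.43 → 1.

1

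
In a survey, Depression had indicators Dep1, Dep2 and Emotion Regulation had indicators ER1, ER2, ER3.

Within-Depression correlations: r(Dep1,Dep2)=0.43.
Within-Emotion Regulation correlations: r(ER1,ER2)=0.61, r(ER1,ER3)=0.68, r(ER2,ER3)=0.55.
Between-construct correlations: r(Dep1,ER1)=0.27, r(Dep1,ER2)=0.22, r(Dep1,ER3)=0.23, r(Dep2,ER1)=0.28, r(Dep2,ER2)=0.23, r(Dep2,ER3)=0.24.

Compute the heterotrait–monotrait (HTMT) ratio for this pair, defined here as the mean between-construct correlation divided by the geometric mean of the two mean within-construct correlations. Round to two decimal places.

Between-construct mean = 1.47/6 = 0.2450.
Mean within-Dep = 0.43/1 = 0.4300; mean within-ER = 1.84/3 = 0.6133.
Geometric mean = √(0.4300 × 0.6133) = 0.5135.
HTMT = 0.2450 / 0.5135 = 0.48.

0.48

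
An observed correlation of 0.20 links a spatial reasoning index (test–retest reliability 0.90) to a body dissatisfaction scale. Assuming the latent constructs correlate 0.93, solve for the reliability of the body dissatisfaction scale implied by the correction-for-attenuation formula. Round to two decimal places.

r_true = r_obs / √(r_xx · r_yy) ⇒ 0.93 = 0.20 / √(0.90 · r_yy).
√(0.90 · r_yy) = 0.20 / 0.93 = 0.2151; 0.90 · r_yy = 0.0463; r_yy = 0.0463 / 0.90 ≈ 0.05.

0.05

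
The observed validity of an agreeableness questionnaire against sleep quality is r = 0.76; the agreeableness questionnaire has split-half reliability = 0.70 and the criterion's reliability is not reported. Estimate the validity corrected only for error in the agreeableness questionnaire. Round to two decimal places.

Single correction: r_c = r_obs / √r_xx = 0.76 / √0.70 = 0.76 / 0.8367 ≈ 0.91.

0.91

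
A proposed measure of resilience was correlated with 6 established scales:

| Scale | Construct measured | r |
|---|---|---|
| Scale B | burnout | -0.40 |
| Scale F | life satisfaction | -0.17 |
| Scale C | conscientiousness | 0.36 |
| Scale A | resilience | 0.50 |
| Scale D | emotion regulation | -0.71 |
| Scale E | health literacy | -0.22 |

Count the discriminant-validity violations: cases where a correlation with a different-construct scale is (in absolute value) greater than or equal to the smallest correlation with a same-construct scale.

Convergent (same construct = resilience): Scale A.
Smallest convergent = 0.50. Discriminant |r|: 0.40, 0.17, 0.36, 0.71, 0.22; count ≥ 0.50 → 1.

1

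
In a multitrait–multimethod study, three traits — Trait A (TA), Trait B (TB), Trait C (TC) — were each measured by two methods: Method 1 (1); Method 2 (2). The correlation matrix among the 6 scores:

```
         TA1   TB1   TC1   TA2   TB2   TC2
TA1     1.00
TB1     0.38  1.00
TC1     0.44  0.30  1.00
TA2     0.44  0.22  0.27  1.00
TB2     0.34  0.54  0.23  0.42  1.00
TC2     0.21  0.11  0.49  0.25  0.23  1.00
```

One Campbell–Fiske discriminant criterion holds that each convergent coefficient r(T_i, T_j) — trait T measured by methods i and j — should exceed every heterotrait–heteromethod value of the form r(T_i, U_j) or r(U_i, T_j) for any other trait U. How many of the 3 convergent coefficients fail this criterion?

0

Each convergent coefficient versus the relevant comparison correlations:
TA (methods 1·2): 0.44 vs {0.34, 0.22, 0.21, 0.27} → pass.
TB (methods 1·2): 0.54 vs {0.22, 0.34, 0.11, 0.23} → pass.
TC (methods 1·2): 0.49 vs {0.27, 0.21, 0.23, 0.11} → pass.
0 of 3 fail.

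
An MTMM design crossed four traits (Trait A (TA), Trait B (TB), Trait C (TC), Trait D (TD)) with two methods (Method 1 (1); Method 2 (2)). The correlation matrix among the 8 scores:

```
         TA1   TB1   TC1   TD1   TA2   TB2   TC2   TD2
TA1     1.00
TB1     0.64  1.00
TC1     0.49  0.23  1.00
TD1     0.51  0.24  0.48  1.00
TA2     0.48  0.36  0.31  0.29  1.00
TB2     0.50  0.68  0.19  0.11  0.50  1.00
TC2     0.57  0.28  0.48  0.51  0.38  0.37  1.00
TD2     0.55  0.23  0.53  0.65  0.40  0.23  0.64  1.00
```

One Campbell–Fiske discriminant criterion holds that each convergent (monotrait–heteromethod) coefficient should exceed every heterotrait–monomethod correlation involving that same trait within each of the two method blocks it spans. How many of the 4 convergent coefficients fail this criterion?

Convergent coefficients and their comparison sets:
TA (methods 1·2): 0.48 vs {0.64, 0.50, 0.49, 0.38, 0.51, 0.40} → fail.
TB (methods 1·2): 0.68 vs {0.64, 0.50, 0.23, 0.37, 0.24, 0.23} → pass.
TC (methods 1·2): 0.48 vs {0.49, 0.38, 0.23, 0.37, 0.48, 0.64} → fail.
TD (methods 1·2): 0.65 vs {0.51, 0.40, 0.24, 0.23, 0.48, 0.64} → pass.
2 of 4 fail.

2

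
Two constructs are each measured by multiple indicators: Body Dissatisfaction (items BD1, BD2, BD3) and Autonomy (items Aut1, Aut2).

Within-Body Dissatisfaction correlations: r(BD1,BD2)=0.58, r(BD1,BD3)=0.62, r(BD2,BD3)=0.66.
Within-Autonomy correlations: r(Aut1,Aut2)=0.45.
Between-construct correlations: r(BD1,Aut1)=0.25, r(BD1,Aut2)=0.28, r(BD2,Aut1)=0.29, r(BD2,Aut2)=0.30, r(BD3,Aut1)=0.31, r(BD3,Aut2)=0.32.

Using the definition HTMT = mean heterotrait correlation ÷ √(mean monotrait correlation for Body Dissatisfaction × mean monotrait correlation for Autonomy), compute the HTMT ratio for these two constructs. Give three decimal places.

Between-construct mean = 1.75/6 = 0.2917.
Mean within-BD = 1.86/3 = 0.6200; mean within-Aut = 0.45/1 = 0.4500.
Geometric mean = √(0.6200 × 0.4500) = 0.5282.
HTMT = 0.2917 / 0.5282 = 0.552.

0.552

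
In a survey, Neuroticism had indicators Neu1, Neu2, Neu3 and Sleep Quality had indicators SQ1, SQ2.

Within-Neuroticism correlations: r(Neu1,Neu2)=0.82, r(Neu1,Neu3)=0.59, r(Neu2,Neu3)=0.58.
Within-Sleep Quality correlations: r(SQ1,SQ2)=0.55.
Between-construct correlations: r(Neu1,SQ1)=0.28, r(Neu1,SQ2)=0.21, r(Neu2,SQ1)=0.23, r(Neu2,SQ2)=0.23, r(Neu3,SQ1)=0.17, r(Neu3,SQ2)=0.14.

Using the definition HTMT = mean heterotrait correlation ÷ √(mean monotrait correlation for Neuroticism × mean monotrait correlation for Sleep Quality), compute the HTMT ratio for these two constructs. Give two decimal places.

Mean between = 1.26/6 = 0.2100.
Mean within-Neu = 1.99/3 = 0.6633; mean within-SQ = 0.55/1 = 0.5500.
Geometric mean = √(0.6633 × 0.5500) = 0.6040.
HTMT = 0.2100 / 0.6040 = 0.35.

0.35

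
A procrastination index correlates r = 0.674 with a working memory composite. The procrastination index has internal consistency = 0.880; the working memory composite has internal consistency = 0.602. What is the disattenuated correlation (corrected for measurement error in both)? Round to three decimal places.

0.926

r_true = r_obs / √(r_xx · r_yy) = 0.674 / √(0.880 × 0.602) = 0.674 / √0.529760 = 0.674 / 0.7278 ≈ 0.926.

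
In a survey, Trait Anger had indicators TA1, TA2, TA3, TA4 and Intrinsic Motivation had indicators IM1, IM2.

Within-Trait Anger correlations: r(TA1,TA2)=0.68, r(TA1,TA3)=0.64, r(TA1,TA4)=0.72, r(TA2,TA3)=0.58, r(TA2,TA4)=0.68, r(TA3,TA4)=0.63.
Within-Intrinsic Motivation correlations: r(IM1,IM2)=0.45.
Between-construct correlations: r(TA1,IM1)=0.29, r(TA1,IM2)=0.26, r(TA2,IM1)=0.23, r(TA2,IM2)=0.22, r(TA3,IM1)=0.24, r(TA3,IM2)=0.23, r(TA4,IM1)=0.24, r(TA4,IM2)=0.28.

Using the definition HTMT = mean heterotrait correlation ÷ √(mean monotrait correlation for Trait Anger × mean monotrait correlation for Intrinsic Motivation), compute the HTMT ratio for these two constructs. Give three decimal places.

Between-construct mean = 1.99/8 = 0.2488.
Mean within-TA = 3.93/6 = 0.6550; mean within-IM = 0.45/1 = 0.4500.
Geometric mean = √(0.6550 × 0.4500) = 0.5429.
HTMT = 0.2488 / 0.5429 = 0.458.

0.458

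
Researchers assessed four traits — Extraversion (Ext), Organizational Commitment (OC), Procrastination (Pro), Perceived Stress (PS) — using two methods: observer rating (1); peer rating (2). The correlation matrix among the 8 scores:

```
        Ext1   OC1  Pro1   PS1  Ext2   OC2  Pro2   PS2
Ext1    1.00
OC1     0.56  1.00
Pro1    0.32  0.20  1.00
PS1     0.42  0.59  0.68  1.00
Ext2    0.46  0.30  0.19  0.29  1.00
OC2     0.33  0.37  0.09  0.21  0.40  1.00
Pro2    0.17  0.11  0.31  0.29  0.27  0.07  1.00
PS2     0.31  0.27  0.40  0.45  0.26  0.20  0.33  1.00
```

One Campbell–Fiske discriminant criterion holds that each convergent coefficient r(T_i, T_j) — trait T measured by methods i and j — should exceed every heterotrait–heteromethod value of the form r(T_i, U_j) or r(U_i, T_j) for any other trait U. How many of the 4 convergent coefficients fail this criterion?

Each convergent coefficient versus the relevant comparison correlations:
Ext (methods 1·2): 0.46 vs {0.33, 0.30, 0.17, 0.19, 0.31, 0.29} → pass.
OC (methods 1·2): 0.37 vs {0.30, 0.33, 0.11, 0.09, 0.27, 0.21} → pass.
Pro (methods 1·2): 0.31 vs {0.19, 0.17, 0.09, 0.11, 0.40, 0.29} → fail.
PS (methods 1·2): 0.45 vs {0.29, 0.31, 0.21, 0.27, 0.29, 0.40} → pass.
1 of 4 fail.

1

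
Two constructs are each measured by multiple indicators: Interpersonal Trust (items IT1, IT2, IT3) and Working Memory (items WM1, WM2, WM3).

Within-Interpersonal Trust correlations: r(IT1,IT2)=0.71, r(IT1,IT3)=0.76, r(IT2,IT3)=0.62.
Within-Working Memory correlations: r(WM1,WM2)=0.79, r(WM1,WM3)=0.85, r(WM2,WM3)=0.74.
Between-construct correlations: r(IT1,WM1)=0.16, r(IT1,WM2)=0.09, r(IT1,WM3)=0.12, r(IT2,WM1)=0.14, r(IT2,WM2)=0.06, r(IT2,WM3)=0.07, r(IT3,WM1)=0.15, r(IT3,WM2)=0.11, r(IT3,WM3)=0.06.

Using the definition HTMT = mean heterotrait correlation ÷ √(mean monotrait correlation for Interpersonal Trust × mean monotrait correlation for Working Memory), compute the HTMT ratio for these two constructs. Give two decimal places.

0.14

Mean heterotrait r = 0.96/9 = 0.1067.
Mean within-IT = 2.09/3 = 0.6967; mean within-WM = 2.38/3 = 0.7933.
Geometric mean = √(0.6967 × 0.7933) = 0.7434.
HTMT = 0.1067 / 0.7434 = 0.14.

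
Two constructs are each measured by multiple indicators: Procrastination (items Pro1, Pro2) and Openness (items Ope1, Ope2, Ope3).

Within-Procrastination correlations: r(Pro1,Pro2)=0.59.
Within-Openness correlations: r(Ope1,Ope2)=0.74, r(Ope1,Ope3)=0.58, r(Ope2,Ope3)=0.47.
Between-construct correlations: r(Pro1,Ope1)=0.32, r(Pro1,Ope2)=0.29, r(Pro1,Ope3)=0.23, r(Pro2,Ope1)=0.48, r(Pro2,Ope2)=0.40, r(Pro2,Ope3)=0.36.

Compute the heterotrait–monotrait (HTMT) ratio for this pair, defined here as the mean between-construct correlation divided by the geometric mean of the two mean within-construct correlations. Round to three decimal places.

0.584

Between-construct mean = 2.08/6 = 0.3467.
Mean within-Pro = 0.59/1 = 0.5900; mean within-Ope = 1.79/3 = 0.5967.
Geometric mean = √(0.5900 × 0.5967) = 0.5933.
HTMT = 0.3467 / 0.5933 = 0.584.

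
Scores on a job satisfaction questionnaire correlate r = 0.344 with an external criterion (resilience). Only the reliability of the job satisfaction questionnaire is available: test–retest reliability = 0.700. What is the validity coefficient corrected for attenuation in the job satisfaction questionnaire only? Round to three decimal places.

0.411

Single correction: r_c = r_obs / √r_xx = 0.344 / √0.700 = 0.344 / 0.8367 ≈ 0.411.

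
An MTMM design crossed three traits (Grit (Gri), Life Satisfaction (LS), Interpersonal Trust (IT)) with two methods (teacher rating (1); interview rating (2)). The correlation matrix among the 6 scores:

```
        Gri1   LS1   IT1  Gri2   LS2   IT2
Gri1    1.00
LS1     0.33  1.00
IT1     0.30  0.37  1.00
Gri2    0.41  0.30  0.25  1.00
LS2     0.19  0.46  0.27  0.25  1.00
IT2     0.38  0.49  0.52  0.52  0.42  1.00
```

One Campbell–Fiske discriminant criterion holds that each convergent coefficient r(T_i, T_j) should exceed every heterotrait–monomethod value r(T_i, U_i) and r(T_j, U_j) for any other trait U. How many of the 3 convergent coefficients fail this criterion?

2

Convergent coefficients and their comparison sets:
Gri (methods 1·2): 0.41 vs {0.33, 0.25, 0.30, 0.52} → fail.
LS (methods 1·2): 0.46 vs {0.33, 0.25, 0.37, 0.42} → pass.
IT (methods 1·2): 0.52 vs {0.30, 0.52, 0.37, 0.42} → fail.
2 of 3 fail.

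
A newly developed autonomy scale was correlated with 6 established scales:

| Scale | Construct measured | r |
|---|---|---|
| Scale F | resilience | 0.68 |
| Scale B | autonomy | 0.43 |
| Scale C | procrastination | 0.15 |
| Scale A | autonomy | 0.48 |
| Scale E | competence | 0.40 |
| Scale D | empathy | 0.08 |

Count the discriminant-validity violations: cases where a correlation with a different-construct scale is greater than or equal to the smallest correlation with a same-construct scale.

Convergent (same construct = autonomy): Scale B, Scale A.
Smallest convergent = 0.43. Discriminant values: 0.68, 0.15, 0.40, 0.08; count ≥ 0.43 → 1.

1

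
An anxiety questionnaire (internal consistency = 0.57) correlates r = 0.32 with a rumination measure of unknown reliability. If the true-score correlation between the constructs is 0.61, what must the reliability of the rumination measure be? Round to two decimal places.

0.48

r_true = r_obs / √(r_xx · r_yy) ⇒ 0.61 = 0.32 / √(0.57 · r_yy).
√(0.57 · r_yy) = 0.32 / 0.61 = 0.5246; 0.57 · r_yy = 0.2752; r_yy = 0.2752 / 0.57 ≈ 0.48.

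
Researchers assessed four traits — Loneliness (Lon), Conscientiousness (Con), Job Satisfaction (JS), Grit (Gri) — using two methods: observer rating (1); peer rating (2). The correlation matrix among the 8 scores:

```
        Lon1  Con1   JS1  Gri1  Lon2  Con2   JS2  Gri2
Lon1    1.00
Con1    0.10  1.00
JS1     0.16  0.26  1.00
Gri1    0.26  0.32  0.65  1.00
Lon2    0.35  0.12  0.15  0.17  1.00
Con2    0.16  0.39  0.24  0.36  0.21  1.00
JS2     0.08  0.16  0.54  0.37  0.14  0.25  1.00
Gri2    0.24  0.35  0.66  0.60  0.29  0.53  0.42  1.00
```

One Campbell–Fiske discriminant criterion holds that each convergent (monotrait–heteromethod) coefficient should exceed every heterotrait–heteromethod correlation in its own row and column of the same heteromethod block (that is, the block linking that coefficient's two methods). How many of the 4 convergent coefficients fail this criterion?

2

Convergent coefficients and their comparison sets:
Lon (methods 1·2): 0.35 vs {0.16, 0.12, 0.08, 0.15, 0.24, 0.17} → pass.
Con (methods 1·2): 0.39 vs {0.12, 0.16, 0.16, 0.24, 0.35, 0.36} → pass.
JS (methods 1·2): 0.54 vs {0.15, 0.08, 0.24, 0.16, 0.66, 0.37} → fail.
Gri (methods 1·2): 0.60 vs {0.17, 0.24, 0.36, 0.35, 0.37, 0.66} → fail.
2 of 4 fail.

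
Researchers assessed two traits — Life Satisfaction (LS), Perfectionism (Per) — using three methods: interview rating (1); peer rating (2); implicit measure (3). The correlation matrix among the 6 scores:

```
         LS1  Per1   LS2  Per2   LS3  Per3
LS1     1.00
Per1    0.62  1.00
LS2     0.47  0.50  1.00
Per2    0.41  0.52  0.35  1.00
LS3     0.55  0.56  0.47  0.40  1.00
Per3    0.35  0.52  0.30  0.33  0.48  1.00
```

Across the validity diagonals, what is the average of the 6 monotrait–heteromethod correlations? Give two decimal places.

Convergent values: 0.47, 0.55, 0.47, 0.52, 0.52, 0.33; mean = 2.86/6 = 0.48.

0.48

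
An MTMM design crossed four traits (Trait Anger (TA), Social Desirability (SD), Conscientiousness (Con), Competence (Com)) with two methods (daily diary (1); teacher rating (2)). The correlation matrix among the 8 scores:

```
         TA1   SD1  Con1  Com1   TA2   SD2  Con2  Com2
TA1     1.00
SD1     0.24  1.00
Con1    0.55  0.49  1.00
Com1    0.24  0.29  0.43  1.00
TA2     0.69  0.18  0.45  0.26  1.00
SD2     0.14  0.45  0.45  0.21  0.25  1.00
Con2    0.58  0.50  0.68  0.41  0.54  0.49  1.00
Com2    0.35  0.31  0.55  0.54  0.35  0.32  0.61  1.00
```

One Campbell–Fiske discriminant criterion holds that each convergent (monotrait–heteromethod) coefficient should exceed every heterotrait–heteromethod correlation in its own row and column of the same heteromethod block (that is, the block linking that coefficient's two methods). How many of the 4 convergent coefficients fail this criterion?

2

Convergent coefficients and their comparison sets:
TA (methods 1·2): 0.69 vs {0.14, 0.18, 0.58, 0.45, 0.35, 0.26} → pass.
SD (methods 1·2): 0.45 vs {0.18, 0.14, 0.50, 0.45, 0.31, 0.21} → fail.
Con (methods 1·2): 0.68 vs {0.45, 0.58, 0.45, 0.50, 0.55, 0.41} → pass.
Com (methods 1·2): 0.54 vs {0.26, 0.35, 0.21, 0.31, 0.41, 0.55} → fail.
2 of 4 fail.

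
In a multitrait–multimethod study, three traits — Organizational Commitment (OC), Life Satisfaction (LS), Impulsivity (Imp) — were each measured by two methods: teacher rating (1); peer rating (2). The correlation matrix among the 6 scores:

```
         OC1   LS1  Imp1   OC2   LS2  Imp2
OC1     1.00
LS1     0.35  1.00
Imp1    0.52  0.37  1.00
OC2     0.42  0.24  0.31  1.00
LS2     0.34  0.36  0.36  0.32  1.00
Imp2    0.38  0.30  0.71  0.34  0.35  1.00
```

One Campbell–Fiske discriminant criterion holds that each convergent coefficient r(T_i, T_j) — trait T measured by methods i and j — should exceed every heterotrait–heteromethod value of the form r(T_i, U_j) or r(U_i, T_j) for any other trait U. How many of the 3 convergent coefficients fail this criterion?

1

Convergent coefficients and their comparison sets:
OC (methods 1·2): 0.42 vs {0.34, 0.24, 0.38, 0.31} → pass.
LS (methods 1·2): 0.36 vs {0.24, 0.34, 0.30, 0.36} → fail.
Imp (methods 1·2): 0.71 vs {0.31, 0.38, 0.36, 0.30} → pass.
1 of 3 fail.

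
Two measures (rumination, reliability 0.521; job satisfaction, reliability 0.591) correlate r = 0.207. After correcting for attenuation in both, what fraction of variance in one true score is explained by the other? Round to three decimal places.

Disattenuated r = 0.207 / √(0.521 × 0.591) = 0.207 / 0.5549 = 0.3730.
Shared true-score variance = 0.3730² = 0.1391 ≈ 0.139.

0.139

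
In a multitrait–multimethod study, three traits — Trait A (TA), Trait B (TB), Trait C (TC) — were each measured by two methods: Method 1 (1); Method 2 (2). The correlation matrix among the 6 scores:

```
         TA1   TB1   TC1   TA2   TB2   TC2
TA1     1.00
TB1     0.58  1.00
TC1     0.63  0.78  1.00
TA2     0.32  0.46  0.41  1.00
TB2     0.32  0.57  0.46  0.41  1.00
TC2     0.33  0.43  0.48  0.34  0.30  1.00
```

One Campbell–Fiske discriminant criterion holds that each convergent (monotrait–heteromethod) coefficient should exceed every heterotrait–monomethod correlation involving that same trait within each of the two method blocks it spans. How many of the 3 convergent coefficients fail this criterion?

Checking each validity diagonal entry against its comparison values:
TA (methods 1·2): 0.32 vs {0.58, 0.41, 0.63, 0.34} → fail.
TB (methods 1·2): 0.57 vs {0.58, 0.41, 0.78, 0.30} → fail.
TC (methods 1·2): 0.48 vs {0.63, 0.34, 0.78, 0.30} → fail.
3 of 3 fail.

3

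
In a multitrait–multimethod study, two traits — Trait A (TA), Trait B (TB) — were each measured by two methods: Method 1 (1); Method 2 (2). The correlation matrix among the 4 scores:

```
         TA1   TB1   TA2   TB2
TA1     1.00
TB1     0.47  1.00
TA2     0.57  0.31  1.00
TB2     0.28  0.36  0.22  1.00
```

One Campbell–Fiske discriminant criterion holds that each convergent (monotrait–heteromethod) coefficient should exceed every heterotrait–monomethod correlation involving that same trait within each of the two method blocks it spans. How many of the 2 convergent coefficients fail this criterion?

1

Each convergent coefficient versus the relevant comparison correlations:
TA (methods 1·2): 0.57 vs {0.47, 0.22} → pass.
TB (methods 1·2): 0.36 vs {0.47, 0.22} → fail.
1 of 2 fail.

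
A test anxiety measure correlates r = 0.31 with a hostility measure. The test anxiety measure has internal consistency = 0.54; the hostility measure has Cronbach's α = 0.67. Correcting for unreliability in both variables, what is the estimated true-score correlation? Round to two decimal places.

r_true = r_obs / √(r_xx · r_yy) = 0.31 / √(0.54 × 0.67) = 0.31 / √0.3618 = 0.31 / 0.6015 ≈ 0.52.

0.52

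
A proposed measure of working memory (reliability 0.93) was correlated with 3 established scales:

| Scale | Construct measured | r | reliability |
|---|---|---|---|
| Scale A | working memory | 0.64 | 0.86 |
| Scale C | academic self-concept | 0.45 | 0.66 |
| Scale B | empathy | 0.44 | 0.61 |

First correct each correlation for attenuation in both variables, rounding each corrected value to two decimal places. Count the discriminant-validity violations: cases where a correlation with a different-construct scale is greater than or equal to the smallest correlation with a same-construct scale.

0

Disattenuated r (r / √(r_scale · r_new)):
  Scale A (conv): 0.64 / √(0.86·0.93) = 0.72
  Scale C (disc): 0.45 / √(0.66·0.93) = 0.57
  Scale B (disc): 0.44 / √(0.61·0.93) = 0.58
Smallest convergent = 0.72. Discriminant values: 0.57, 0.58; count ≥ 0.72 → 0.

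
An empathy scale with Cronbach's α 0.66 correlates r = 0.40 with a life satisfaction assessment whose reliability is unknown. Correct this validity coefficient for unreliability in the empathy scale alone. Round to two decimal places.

0.49

Single correction: r_c = r_obs / √r_xx = 0.40 / √0.66 = 0.40 / 0.8124 ≈ 0.49.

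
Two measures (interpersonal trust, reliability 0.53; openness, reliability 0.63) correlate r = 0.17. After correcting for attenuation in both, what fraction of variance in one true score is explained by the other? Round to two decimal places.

0.09

Disattenuated r = 0.17 / √(0.53 × 0.63) = 0.17 / 0.5778 = 0.2942.
Shared true-score variance = 0.2942² = 0.0866 ≈ 0.09.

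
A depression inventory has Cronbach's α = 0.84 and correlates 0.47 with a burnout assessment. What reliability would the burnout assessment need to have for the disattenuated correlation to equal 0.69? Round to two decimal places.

0.55

r_true = r_obs / √(r_xx · r_yy) ⇒ 0.69 = 0.47 / √(0.84 · r_yy).
√(0.84 · r_yy) = 0.47 / 0.69 = 0.6812; 0.84 · r_yy = 0.4640; r_yy = 0.4640 / 0.84 ≈ 0.55.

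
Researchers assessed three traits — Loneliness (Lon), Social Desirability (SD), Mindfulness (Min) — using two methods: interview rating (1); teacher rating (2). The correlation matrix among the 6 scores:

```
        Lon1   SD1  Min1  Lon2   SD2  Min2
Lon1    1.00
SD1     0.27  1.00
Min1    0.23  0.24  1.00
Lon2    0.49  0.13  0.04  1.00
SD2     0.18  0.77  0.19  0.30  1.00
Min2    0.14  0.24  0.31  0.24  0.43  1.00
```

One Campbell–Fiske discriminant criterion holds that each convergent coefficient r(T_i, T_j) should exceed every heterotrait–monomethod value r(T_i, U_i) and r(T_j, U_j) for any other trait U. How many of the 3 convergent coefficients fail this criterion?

1

Each convergent coefficient versus the relevant comparison correlations:
Lon (methods 1·2): 0.49 vs {0.27, 0.30, 0.23, 0.24} → pass.
SD (methods 1·2): 0.77 vs {0.27, 0.30, 0.24, 0.43} → pass.
Min (methods 1·2): 0.31 vs {0.23, 0.24, 0.24, 0.43} → fail.
1 of 3 fail.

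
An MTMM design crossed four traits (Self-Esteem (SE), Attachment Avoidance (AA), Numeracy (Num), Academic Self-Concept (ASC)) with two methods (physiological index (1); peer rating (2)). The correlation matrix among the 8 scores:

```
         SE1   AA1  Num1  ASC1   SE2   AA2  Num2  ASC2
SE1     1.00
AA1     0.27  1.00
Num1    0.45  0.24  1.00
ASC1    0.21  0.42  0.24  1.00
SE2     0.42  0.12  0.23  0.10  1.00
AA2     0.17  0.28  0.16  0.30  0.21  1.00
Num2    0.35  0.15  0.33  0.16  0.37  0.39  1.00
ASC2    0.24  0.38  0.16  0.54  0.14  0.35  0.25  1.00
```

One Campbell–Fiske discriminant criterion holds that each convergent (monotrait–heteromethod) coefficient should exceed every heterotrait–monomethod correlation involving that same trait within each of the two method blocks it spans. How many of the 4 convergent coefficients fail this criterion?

3

Each convergent coefficient versus the relevant comparison correlations:
SE (methods 1·2): 0.42 vs {0.27, 0.21, 0.45, 0.37, 0.21, 0.14} → fail.
AA (methods 1·2): 0.28 vs {0.27, 0.21, 0.24, 0.39, 0.42, 0.35} → fail.
Num (methods 1·2): 0.33 vs {0.45, 0.37, 0.24, 0.39, 0.24, 0.25} → fail.
ASC (methods 1·2): 0.54 vs {0.21, 0.14, 0.42, 0.35, 0.24, 0.25} → pass.
3 of 4 fail.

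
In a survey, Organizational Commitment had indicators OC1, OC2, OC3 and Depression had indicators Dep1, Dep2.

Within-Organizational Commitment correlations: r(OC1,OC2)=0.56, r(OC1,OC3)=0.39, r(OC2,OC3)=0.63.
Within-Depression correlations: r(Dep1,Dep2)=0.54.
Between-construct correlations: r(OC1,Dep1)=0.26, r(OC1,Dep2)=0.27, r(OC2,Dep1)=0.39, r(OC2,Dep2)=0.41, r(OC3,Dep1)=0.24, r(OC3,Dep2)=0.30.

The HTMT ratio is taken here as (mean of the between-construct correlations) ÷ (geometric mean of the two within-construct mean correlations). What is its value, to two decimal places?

Mean heterotrait r = 1.87/6 = 0.3117.
Mean within-OC = 1.58/3 = 0.5267; mean within-Dep = 0.54/1 = 0.5400.
Geometric mean = √(0.5267 × 0.5400) = 0.5333.
HTMT = 0.3117 / 0.5333 = 0.58.

0.58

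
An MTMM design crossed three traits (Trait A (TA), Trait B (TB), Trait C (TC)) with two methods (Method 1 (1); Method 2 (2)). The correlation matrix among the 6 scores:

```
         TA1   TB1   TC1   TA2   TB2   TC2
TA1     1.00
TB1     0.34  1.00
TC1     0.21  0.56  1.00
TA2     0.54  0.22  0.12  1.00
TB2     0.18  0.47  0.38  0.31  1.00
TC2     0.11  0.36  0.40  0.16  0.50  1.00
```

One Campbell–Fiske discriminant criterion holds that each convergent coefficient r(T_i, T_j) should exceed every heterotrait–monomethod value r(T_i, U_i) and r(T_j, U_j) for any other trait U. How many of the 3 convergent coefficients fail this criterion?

Each convergent coefficient versus the relevant comparison correlations:
TA (methods 1·2): 0.54 vs {0.34, 0.31, 0.21, 0.16} → pass.
TB (methods 1·2): 0.47 vs {0.34, 0.31, 0.56, 0.50} → fail.
TC (methods 1·2): 0.40 vs {0.21, 0.16, 0.56, 0.50} → fail.
2 of 3 fail.

2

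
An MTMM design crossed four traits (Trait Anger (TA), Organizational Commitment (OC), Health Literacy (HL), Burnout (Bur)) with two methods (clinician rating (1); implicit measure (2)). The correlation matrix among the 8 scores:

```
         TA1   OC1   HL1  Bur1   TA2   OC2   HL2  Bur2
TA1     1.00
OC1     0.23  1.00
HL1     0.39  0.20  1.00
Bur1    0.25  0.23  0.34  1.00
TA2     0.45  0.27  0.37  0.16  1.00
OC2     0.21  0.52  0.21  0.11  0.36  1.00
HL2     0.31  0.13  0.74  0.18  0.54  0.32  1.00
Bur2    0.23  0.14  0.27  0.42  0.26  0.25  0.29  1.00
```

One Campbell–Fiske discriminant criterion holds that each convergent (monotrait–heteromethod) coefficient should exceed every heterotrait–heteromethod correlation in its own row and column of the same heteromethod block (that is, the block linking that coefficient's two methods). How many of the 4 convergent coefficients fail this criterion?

Convergent coefficients and their comparison sets:
TA (methods 1·2): 0.45 vs {0.21, 0.27, 0.31, 0.37, 0.23, 0.16} → pass.
OC (methods 1·2): 0.52 vs {0.27, 0.21, 0.13, 0.21, 0.14, 0.11} → pass.
HL (methods 1·2): 0.74 vs {0.37, 0.31, 0.21, 0.13, 0.27, 0.18} → pass.
Bur (methods 1·2): 0.42 vs {0.16, 0.23, 0.11, 0.14, 0.18, 0.27} → pass.
0 of 4 fail.

0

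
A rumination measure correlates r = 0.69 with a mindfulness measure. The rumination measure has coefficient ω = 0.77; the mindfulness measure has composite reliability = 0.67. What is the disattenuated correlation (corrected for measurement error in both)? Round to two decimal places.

0.96

r_true = r_obs / √(r_xx · r_yy) = 0.69 / √(0.77 × 0.67) = 0.69 / √0.5159 = 0.69 / 0.7183 ≈ 0.96.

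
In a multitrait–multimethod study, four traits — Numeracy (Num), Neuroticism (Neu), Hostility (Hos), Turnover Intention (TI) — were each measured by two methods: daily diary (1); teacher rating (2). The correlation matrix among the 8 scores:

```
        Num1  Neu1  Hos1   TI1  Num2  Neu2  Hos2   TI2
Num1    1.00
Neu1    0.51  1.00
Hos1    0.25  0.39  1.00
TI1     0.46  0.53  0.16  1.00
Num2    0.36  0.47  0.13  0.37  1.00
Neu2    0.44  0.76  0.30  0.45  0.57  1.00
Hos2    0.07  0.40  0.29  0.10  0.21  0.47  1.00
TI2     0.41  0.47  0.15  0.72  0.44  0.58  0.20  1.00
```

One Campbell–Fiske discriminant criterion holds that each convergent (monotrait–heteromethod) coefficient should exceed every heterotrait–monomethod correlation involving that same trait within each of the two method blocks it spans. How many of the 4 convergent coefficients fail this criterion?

2

Each convergent coefficient versus the relevant comparison correlations:
Num (methods 1·2): 0.36 vs {0.51, 0.57, 0.25, 0.21, 0.46, 0.44} → fail.
Neu (methods 1·2): 0.76 vs {0.51, 0.57, 0.39, 0.47, 0.53, 0.58} → pass.
Hos (methods 1·2): 0.29 vs {0.25, 0.21, 0.39, 0.47, 0.16, 0.20} → fail.
TI (methods 1·2): 0.72 vs {0.46, 0.44, 0.53, 0.58, 0.16, 0.20} → pass.
2 of 4 fail.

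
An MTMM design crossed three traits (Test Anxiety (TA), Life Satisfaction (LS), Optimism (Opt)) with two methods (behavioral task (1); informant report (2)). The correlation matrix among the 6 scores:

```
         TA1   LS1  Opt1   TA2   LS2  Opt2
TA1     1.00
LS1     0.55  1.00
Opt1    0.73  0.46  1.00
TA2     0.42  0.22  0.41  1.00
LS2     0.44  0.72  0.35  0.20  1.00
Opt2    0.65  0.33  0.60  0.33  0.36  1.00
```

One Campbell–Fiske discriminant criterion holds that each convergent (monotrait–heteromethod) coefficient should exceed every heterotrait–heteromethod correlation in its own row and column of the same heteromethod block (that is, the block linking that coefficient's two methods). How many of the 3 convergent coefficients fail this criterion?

Each convergent coefficient versus the relevant comparison correlations:
TA (methods 1·2): 0.42 vs {0.44, 0.22, 0.65, 0.41} → fail.
LS (methods 1·2): 0.72 vs {0.22, 0.44, 0.33, 0.35} → pass.
Opt (methods 1·2): 0.60 vs {0.41, 0.65, 0.35, 0.33} → fail.
2 of 3 fail.

2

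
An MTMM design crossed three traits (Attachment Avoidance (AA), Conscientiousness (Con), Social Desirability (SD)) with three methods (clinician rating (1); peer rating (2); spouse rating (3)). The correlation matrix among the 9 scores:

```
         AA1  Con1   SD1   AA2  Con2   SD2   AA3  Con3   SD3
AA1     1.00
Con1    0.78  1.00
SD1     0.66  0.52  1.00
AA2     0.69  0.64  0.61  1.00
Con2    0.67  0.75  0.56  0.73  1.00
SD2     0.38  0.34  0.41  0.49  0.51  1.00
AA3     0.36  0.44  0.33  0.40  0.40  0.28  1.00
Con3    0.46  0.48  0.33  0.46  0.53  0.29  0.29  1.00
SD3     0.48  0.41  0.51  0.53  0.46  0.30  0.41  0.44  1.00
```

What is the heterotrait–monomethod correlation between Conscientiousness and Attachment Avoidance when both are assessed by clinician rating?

Different traits, same method: r(Con1, AA1) = 0.78.

0.78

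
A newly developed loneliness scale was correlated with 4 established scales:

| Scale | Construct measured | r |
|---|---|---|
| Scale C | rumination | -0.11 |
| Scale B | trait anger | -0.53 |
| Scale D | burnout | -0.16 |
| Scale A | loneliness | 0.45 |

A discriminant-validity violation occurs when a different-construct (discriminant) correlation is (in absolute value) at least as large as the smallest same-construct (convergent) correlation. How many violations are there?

Convergent (same construct = loneliness): Scale A.
Smallest convergent = 0.45. Discriminant |r|: 0.11, 0.53, 0.16; count ≥ 0.45 → 1.

1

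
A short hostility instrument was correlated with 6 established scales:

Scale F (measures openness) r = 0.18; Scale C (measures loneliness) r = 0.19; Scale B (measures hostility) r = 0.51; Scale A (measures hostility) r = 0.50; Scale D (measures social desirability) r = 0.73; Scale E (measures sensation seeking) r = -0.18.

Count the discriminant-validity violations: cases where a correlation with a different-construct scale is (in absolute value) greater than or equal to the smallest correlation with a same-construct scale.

Convergent (same construct = hostility): Scale B, Scale A.
Smallest convergent = 0.50. Discriminant |r|: 0.18, 0.19, 0.73, 0.18; count ≥ 0.50 → 1.

1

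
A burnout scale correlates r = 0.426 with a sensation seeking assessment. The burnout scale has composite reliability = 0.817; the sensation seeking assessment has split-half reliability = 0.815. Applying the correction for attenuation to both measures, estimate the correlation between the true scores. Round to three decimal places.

0.522

r_true = r_obs / √(r_xx · r_yy) = 0.426 / √(0.817 × 0.815) = 0.426 / √0.665855 = 0.426 / 0.8160 ≈ 0.522.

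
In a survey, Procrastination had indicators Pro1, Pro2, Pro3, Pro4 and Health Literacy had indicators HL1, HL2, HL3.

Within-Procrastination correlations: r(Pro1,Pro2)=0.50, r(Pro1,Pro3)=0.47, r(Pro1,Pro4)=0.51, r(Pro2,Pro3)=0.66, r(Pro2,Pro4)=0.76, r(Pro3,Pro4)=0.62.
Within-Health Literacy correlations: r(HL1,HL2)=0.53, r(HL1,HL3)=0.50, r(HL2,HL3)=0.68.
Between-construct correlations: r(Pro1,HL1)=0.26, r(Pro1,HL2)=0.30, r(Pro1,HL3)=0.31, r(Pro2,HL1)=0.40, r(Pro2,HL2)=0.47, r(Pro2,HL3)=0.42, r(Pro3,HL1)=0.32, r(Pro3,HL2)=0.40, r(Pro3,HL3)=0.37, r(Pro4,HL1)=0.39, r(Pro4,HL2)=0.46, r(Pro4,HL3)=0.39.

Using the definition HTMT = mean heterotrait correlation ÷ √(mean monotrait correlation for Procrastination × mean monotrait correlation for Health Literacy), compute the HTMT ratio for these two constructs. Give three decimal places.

0.647

Between-construct mean = 4.49/12 = 0.3742.
Mean within-Pro = 3.52/6 = 0.5867; mean within-HL = 1.71/3 = 0.5700.
Geometric mean = √(0.5867 × 0.5700) = 0.5783.
HTMT = 0.3742 / 0.5783 = 0.647.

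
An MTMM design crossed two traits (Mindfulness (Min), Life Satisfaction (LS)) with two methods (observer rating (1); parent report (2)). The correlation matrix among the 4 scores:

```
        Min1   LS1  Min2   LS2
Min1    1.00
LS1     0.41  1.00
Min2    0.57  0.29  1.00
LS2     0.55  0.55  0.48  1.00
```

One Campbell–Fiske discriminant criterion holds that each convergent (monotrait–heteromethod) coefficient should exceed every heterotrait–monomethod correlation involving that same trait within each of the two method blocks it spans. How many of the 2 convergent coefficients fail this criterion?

Each convergent coefficient versus the relevant comparison correlations:
Min (methods 1·2): 0.57 vs {0.41, 0.48} → pass.
LS (methods 1·2): 0.55 vs {0.41, 0.48} → pass.
0 of 2 fail.

0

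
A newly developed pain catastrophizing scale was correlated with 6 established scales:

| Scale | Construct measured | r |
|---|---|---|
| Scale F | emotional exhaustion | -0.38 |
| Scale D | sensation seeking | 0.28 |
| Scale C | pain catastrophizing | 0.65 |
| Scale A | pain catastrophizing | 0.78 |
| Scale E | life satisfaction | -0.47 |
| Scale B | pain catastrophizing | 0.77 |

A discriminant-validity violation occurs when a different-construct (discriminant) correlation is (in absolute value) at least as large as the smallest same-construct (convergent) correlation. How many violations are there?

0

Convergent (same construct = pain catastrophizing): Scale C, Scale A, Scale B.
Smallest convergent = 0.65. Discriminant |r|: 0.38, 0.28, 0.47; count ≥ 0.65 → 0.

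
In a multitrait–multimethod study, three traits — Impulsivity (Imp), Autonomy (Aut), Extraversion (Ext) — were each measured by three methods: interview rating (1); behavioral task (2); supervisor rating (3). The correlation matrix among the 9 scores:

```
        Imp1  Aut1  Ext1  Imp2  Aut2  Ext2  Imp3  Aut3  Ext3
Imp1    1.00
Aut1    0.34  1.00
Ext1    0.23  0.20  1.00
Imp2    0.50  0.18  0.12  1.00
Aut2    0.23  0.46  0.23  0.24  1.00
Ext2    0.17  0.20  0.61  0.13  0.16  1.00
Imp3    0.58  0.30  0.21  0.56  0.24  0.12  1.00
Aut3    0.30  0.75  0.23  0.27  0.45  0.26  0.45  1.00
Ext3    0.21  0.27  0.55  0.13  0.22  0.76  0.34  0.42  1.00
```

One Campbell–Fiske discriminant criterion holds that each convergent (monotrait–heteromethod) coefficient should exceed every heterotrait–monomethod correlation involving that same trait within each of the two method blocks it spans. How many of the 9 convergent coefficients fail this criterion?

1

Checking each validity diagonal entry against its comparison values:
Imp (methods 1·2): 0.50 vs {0.34, 0.24, 0.23, 0.13} → pass.
Imp (methods 1·3): 0.58 vs {0.34, 0.45, 0.23, 0.34} → pass.
Imp (methods 2·3): 0.56 vs {0.24, 0.45, 0.13, 0.34} → pass.
Aut (methods 1·2): 0.46 vs {0.34, 0.24, 0.20, 0.16} → pass.
Aut (methods 1·3): 0.75 vs {0.34, 0.45, 0.20, 0.42} → pass.
Aut (methods 2·3): 0.45 vs {0.24, 0.45, 0.16, 0.42} → fail.
Ext (methods 1·2): 0.61 vs {0.23, 0.13, 0.20, 0.16} → pass.
Ext (methods 1·3): 0.55 vs {0.23, 0.34, 0.20, 0.42} → pass.
Ext (methods 2·3): 0.76 vs {0.13, 0.34, 0.16, 0.42} → pass.
1 of 9 fail.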